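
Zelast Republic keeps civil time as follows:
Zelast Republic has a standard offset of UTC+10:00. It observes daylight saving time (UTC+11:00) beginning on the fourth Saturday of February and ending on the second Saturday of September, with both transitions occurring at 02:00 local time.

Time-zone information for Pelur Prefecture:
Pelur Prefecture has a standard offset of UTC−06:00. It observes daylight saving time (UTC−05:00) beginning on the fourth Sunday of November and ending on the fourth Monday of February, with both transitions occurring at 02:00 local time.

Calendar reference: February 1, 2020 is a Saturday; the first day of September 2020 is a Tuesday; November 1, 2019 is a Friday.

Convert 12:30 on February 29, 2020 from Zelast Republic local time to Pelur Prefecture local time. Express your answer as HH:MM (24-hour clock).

19:30

1 February 2020 is a Saturday, so the first Saturday is February 1 and the fourth is February 22.
1 September 2020 is a Tuesday, so the first Saturday is September 5 and the second is September 12.
Daylight saving runs 22 February – 12 September; February 29, 2020 is inside that window, so Zelast Republic is at UTC+11:00.
12:30 Zelast Republic − 11h = 01:30 UTC.
1 November 2019 is a Friday, so the first Sunday is November 3 and the fourth is November 24.
1 February 2020 is a Saturday, so the first Monday is February 3 and the fourth is February 24.
At the standard offset (UTC−06:00), 01:30 UTC − 6h = 19:30 Pelur Prefecture standard time (rolling into the previous day, 28 February 2020).
The standard-time date in Pelur Prefecture, February 28, 2020, is outside the daylight-saving period (24 November 2019 – 24 February 2020), so Pelur Prefecture is on standard time, UTC−06:00.
01:30 UTC − 6h = 19:30 Pelur Prefecture (rolling into the previous day, 28 February 2020).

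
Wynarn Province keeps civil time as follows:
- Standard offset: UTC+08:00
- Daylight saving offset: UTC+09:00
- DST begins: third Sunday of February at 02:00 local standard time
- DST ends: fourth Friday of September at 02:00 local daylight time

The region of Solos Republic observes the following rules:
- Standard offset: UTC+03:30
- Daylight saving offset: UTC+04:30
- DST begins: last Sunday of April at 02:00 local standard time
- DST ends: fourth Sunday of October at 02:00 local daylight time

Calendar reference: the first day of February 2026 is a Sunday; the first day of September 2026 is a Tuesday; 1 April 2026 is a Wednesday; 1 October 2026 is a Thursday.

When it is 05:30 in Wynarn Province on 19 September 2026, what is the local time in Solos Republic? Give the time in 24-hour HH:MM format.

01:00

1 February 2026 is a Sunday, so the first Sunday is February 1 and the third is February 15.
1 September 2026 is a Tuesday, so the first Friday is September 4 and the fourth is September 25.
19 September 2026 lies within the daylight-saving period (15 February – 25 September), so Wynarn Province is on daylight time, UTC+09:00.
05:30 Wynarn Province − 9h = 20:30 UTC (rolling into the previous day, 18 September 2026).
1 April 2026 is a Wednesday, so Sundays fall on 5, 12, 19, 26; the last is April 26.
1 October 2026 is a Thursday, so the first Sunday is October 4 and the fourth is October 25.
At the standard offset (UTC+03:30), 20:30 UTC + 3h30m = 00:00 Solos Republic standard time (rolling into the next day, 19 September 2026).
Daylight saving runs 26 April – 25 October; the standard-time date in Solos Republic, 19 September 2026, is inside that window, so Solos Republic is at UTC+04:30.
20:30 UTC + 4h30m = 01:00 Solos Republic (rolling into the next day, 19 September 2026).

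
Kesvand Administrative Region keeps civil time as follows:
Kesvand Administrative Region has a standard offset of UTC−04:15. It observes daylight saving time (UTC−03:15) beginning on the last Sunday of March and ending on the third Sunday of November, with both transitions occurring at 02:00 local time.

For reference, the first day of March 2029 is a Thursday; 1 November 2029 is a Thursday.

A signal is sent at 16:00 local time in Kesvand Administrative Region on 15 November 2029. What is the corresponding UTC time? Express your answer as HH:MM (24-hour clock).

19:15

1 March 2029 is a Thursday, so Sundays fall on 4, 11, 18, 25; the last is March 25.
1 November 2029 is a Thursday, so the first Sunday is November 4 and the third is November 18.
Daylight saving runs 25 March – 18 November; 15 November 2029 is inside that window, so Kesvand Administrative Region is at UTC−03:15.
16:00 local + 3h15m = 19:15 UTC.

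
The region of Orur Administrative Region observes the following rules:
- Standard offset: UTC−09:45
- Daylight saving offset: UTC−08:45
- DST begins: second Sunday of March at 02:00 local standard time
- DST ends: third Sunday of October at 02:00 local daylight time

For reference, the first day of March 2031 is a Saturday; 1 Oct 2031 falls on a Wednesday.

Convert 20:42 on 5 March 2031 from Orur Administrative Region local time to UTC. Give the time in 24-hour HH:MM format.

1 March 2031 is a Saturday, so the first Sunday is March 2 and the second is March 9.
1 October 2031 is a Wednesday, so the first Sunday is October 5 and the third is October 19.
5 March 2031 does not fall between 9 March and 19 October, so daylight saving is not in effect and Orur Administrative Region is at UTC−09:45.
20:42 local + 9h45m = 06:27 UTC (rolling into the next day, 6 March 2031).

06:27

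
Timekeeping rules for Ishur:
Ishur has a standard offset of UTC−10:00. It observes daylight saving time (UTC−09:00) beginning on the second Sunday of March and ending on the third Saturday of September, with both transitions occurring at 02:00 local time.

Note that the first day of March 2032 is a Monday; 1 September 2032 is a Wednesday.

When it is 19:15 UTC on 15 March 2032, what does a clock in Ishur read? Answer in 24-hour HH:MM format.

1 March 2032 is a Monday, so the first Sunday is March 7 and the second is March 14.
1 September 2032 is a Wednesday, so the first Saturday is September 4 and the third is September 18.
At the standard offset (UTC−10:00), 19:15 UTC − 10h = 09:15 Ishur standard time.
The standard-time date in Ishur, 15 March 2032, falls between 14 March and 18 September, so daylight saving is in effect and Ishur is at UTC−09:00.
19:15 UTC − 9h = 10:15 local.

10:15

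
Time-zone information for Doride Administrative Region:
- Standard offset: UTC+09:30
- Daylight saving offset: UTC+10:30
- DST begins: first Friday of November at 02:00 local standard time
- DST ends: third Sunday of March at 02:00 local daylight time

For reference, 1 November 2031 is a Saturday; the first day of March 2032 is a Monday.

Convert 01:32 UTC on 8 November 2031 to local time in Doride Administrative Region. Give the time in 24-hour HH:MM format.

1 November 2031 is a Saturday, so the first Friday is November 7.
1 March 2032 is a Monday, so the first Sunday is March 7 and the third is March 21.
At the standard offset (UTC+09:30), 01:32 UTC + 9h30m = 11:02 Doride Administrative Region standard time.
Daylight saving runs 7 November 2031 – 21 March 2032; the standard-time date in Doride Administrative Region, 8 November 2031, is inside that window, so Doride Administrative Region is at UTC+10:30.
01:32 UTC + 10h30m = 12:02 local.

12:02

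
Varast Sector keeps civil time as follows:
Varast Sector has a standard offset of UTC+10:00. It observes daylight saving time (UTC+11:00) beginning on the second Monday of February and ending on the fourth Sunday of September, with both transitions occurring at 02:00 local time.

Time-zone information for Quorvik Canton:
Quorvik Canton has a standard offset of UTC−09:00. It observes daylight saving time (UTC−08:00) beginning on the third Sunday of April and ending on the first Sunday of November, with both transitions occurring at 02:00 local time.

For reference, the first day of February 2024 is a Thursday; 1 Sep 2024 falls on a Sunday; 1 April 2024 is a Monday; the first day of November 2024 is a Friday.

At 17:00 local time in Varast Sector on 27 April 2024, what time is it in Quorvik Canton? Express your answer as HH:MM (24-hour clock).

22:00

1 February 2024 is a Thursday, so the first Monday is February 5 and the second is February 12.
1 September 2024 is a Sunday, so the first Sunday is September 1 and the fourth is September 22.
27 April 2024 falls between 12 February and 22 September, so daylight saving is in effect and Varast Sector is at UTC+11:00.
17:00 Varast Sector − 11h = 06:00 UTC.
1 April 2024 is a Monday, so the first Sunday is April 7 and the third is April 21.
1 November 2024 is a Friday, so the first Sunday is November 3.
At the standard offset (UTC−09:00), 06:00 UTC − 9h = 21:00 Quorvik Canton standard time (rolling into the previous day, 26 April 2024).
The standard-time date in Quorvik Canton, 26 April 2024, lies within the daylight-saving period (21 April – 3 November), so Quorvik Canton is on daylight time, UTC−08:00.
06:00 UTC − 8h = 22:00 Quorvik Canton (rolling into the previous day, 26 April 2024).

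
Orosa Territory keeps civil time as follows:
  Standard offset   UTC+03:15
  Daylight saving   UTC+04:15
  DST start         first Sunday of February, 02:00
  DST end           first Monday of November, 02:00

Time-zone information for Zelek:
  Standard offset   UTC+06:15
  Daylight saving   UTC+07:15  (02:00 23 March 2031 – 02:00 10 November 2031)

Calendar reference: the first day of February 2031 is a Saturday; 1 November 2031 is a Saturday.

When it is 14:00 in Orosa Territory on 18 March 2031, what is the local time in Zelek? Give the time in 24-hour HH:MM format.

1 February 2031 is a Saturday, so the first Sunday is February 2.
1 November 2031 is a Saturday, so the first Monday is November 3.
Daylight saving runs 2 February – 3 November; 18 March 2031 is inside that window, so Orosa Territory is at UTC+04:15.
14:00 Orosa Territory − 4h15m = 09:45 UTC.
At the standard offset (UTC+06:15), 09:45 UTC + 6h15m = 16:00 Zelek standard time.
The standard-time date in Zelek, 18 March 2031, is outside the daylight-saving period (23 March – 10 November), so Zelek is on standard time, UTC+06:15.
09:45 UTC + 6h15m = 16:00 Zelek.

16:00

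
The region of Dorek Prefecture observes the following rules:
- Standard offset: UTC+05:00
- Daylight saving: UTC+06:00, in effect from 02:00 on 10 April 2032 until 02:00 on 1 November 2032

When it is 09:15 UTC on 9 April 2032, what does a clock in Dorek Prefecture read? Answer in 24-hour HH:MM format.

At the standard offset (UTC+05:00), 09:15 UTC + 5h = 14:15 Dorek Prefecture standard time.
The standard-time date in Dorek Prefecture, 9 April 2032, does not fall between 10 April and 1 November, so daylight saving is not in effect and Dorek Prefecture is at UTC+05:00.
09:15 UTC + 5h = 14:15 local.

14:15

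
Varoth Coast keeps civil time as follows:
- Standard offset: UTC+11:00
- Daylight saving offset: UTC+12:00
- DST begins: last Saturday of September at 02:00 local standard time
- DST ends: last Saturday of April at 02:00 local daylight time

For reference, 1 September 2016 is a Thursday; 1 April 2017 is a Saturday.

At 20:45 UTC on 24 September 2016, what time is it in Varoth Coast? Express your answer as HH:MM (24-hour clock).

1 September 2016 is a Thursday, so Saturdays fall on 3, 10, 17, 24; the last is September 24.
1 April 2017 is a Saturday, so Saturdays fall on 1, 8, 15, 22, 29; the last is April 29.
At the standard offset (UTC+11:00), 20:45 UTC + 11h = 07:45 Varoth Coast standard time (rolling into the next day, 25 September 2016).
The standard-time date in Varoth Coast, 25 September 2016, lies within the daylight-saving period (24 September 2016 – 29 April 2017), so Varoth Coast is on daylight time, UTC+12:00.
20:45 UTC + 12h = 08:45 local (rolling into the next day, 25 September 2016).

08:45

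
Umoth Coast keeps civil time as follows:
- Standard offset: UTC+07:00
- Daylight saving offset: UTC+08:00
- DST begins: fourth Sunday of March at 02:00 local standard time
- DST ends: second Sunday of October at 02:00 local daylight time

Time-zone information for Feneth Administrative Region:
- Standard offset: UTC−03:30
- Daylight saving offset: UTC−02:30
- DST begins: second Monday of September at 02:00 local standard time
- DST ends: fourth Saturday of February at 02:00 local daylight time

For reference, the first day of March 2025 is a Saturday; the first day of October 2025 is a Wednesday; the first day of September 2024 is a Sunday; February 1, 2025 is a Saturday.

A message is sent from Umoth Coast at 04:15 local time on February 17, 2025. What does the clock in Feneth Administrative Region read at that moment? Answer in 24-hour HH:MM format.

1 March 2025 is a Saturday, so the first Sunday is March 2 and the fourth is March 23.
1 October 2025 is a Wednesday, so the first Sunday is October 5 and the second is October 12.
Daylight saving runs 23 March – 12 October; February 17, 2025 is outside that window, so Umoth Coast is on standard time at UTC+07:00.
04:15 Umoth Coast − 7h = 21:15 UTC (rolling into the previous day, 16 February 2025).
1 September 2024 is a Sunday, so the first Monday is September 2 and the second is September 9.
1 February 2025 is a Saturday, so the first Saturday is February 1 and the fourth is February 22.
At the standard offset (UTC−03:30), 21:15 UTC − 3h30m = 17:45 Feneth Administrative Region standard time.
The standard-time date in Feneth Administrative Region, February 16, 2025, lies within the daylight-saving period (9 September 2024 – 22 February 2025), so Feneth Administrative Region is on daylight time, UTC−02:30.
21:15 UTC − 2h30m = 18:45 Feneth Administrative Region.

18:45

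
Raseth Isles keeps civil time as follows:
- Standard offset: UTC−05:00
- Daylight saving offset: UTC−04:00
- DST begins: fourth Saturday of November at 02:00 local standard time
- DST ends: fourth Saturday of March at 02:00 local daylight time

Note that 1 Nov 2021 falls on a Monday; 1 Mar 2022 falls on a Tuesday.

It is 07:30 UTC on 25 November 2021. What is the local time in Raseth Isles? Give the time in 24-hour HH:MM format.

1 November 2021 is a Monday, so the first Saturday is November 6 and the fourth is November 27.
1 March 2022 is a Tuesday, so the first Saturday is March 5 and the fourth is March 26.
At the standard offset (UTC−05:00), 07:30 UTC − 5h = 02:30 Raseth Isles standard time.
The standard-time date in Raseth Isles, 25 November 2021, does not fall between 27 November 2021 and 26 March 2022, so daylight saving is not in effect and Raseth Isles is at UTC−05:00.
07:30 UTC − 5h = 02:30 local.

02:30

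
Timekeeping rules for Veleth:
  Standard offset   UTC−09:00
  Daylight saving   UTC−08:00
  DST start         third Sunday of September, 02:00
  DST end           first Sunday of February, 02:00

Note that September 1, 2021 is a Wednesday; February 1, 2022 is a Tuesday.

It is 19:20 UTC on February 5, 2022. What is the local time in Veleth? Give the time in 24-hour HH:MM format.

1 September 2021 is a Wednesday, so the first Sunday is September 5 and the third is September 19.
1 February 2022 is a Tuesday, so the first Sunday is February 6.
At the standard offset (UTC−09:00), 19:20 UTC − 9h = 10:20 Veleth standard time.
Daylight saving runs 19 September 2021 – 6 February 2022; the standard-time date in Veleth, February 5, 2022, is inside that window, so Veleth is at UTC−08:00.
19:20 UTC − 8h = 11:20 local.

11:20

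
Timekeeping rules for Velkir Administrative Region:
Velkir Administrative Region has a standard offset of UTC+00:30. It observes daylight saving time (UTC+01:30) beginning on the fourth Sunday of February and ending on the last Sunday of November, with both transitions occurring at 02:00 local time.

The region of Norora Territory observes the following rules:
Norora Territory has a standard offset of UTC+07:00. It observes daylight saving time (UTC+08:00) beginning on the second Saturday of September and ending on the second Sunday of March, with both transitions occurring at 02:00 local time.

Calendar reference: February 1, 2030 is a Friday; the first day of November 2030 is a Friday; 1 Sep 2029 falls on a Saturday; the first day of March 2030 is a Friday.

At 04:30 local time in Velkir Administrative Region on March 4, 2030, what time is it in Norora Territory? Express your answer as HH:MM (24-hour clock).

11:00

1 February 2030 is a Friday, so the first Sunday is February 3 and the fourth is February 24.
1 November 2030 is a Friday, so Sundays fall on 3, 10, 17, 24; the last is November 24.
March 4, 2030 lies within the daylight-saving period (24 February – 24 November), so Velkir Administrative Region is on daylight time, UTC+01:30.
04:30 Velkir Administrative Region − 1h30m = 03:00 UTC.
1 September 2029 is a Saturday, so the first Saturday is September 1 and the second is September 8.
1 March 2030 is a Friday, so the first Sunday is March 3 and the second is March 10.
At the standard offset (UTC+07:00), 03:00 UTC + 7h = 10:00 Norora Territory standard time.
The standard-time date in Norora Territory, March 4, 2030, lies within the daylight-saving period (8 September 2029 – 10 March 2030), so Norora Territory is on daylight time, UTC+08:00.
03:00 UTC + 8h = 11:00 Norora Territory.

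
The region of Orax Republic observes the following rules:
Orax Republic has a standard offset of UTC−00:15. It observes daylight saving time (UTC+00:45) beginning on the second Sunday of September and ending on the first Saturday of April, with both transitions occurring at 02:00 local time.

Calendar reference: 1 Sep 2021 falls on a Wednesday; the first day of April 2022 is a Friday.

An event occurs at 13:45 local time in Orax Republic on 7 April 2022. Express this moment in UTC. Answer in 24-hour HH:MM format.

14:00

1 September 2021 is a Wednesday, so the first Sunday is September 5 and the second is September 12.
1 April 2022 is a Friday, so the first Saturday is April 2.
7 April 2022 is outside the daylight-saving period (12 September 2021 – 2 April 2022), so Orax Republic is on standard time, UTC−00:15.
13:45 local + 0h15m = 14:00 UTC.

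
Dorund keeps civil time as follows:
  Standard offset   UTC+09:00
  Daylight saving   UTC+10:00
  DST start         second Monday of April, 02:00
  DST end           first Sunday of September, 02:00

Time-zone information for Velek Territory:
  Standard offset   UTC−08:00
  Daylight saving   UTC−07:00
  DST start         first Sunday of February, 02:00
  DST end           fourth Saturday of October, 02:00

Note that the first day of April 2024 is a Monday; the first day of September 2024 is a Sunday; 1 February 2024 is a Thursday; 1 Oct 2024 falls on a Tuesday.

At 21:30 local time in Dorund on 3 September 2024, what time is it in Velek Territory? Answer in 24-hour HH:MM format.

05:30

1 April 2024 is a Monday, so the first Monday is April 1 and the second is April 8.
1 September 2024 is a Sunday, so the first Sunday is September 1.
Daylight saving runs 8 April – 1 September; 3 September 2024 is outside that window, so Dorund is on standard time at UTC+09:00.
21:30 Dorund − 9h = 12:30 UTC.
1 February 2024 is a Thursday, so the first Sunday is February 4.
1 October 2024 is a Tuesday, so the first Saturday is October 5 and the fourth is October 26.
At the standard offset (UTC−08:00), 12:30 UTC − 8h = 04:30 Velek Territory standard time.
Daylight saving runs 4 February – 26 October; the standard-time date in Velek Territory, 3 September 2024, is inside that window, so Velek Territory is at UTC−07:00.
12:30 UTC − 7h = 05:30 Velek Territory.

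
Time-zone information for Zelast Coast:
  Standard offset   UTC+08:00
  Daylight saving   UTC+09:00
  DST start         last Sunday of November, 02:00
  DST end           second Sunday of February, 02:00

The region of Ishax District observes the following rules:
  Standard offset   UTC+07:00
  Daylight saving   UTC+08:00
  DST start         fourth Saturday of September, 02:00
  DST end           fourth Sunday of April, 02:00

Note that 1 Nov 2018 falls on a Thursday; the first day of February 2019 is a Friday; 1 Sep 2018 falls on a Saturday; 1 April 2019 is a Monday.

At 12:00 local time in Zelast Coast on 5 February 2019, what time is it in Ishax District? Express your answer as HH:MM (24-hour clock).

1 November 2018 is a Thursday, so Sundays fall on 4, 11, 18, 25; the last is November 25.
1 February 2019 is a Friday, so the first Sunday is February 3 and the second is February 10.
5 February 2019 lies within the daylight-saving period (25 November 2018 – 10 February 2019), so Zelast Coast is on daylight time, UTC+09:00.
12:00 Zelast Coast − 9h = 03:00 UTC.
1 September 2018 is a Saturday, so the first Saturday is September 1 and the fourth is September 22.
1 April 2019 is a Monday, so the first Sunday is April 7 and the fourth is April 28.
At the standard offset (UTC+07:00), 03:00 UTC + 7h = 10:00 Ishax District standard time.
Daylight saving runs 22 September 2018 – 28 April 2019; the standard-time date in Ishax District, 5 February 2019, is inside that window, so Ishax District is at UTC+08:00.
03:00 UTC + 8h = 11:00 Ishax District.

11:00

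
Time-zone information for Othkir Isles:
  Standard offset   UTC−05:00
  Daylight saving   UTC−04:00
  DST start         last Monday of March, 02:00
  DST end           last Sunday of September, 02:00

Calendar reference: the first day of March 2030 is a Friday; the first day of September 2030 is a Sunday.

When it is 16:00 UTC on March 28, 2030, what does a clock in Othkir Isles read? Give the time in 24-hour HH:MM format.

1 March 2030 is a Friday, so Mondays fall on 4, 11, 18, 25; the last is March 25.
1 September 2030 is a Sunday, so Sundays fall on 1, 8, 15, 22, 29; the last is September 29.
At the standard offset (UTC−05:00), 16:00 UTC − 5h = 11:00 Othkir Isles standard time.
Daylight saving runs 25 March – 29 September; the standard-time date in Othkir Isles, March 28, 2030, is inside that window, so Othkir Isles is at UTC−04:00.
16:00 UTC − 4h = 12:00 local.

12:00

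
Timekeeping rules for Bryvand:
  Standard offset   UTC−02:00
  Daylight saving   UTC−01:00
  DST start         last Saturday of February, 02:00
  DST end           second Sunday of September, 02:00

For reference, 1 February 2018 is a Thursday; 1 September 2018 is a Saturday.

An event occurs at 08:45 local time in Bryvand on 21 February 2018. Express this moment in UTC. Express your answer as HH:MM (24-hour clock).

1 February 2018 is a Thursday, so Saturdays fall on 3, 10, 17, 24; the last is February 24.
1 September 2018 is a Saturday, so the first Sunday is September 2 and the second is September 9.
21 February 2018 does not fall between 24 February and 9 September, so daylight saving is not in effect and Bryvand is at UTC−02:00.
08:45 local + 2h = 10:45 UTC.

10:45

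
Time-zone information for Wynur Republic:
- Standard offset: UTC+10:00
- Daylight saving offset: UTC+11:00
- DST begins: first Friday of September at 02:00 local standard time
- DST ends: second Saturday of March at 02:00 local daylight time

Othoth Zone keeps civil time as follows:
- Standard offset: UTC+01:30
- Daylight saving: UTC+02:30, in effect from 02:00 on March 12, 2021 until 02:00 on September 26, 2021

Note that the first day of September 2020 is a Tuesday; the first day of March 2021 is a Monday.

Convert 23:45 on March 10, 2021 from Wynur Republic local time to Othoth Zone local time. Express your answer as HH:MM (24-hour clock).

14:15

1 September 2020 is a Tuesday, so the first Friday is September 4.
1 March 2021 is a Monday, so the first Saturday is March 6 and the second is March 13.
Daylight saving runs 4 September 2020 – 13 March 2021; March 10, 2021 is inside that window, so Wynur Republic is at UTC+11:00.
23:45 Wynur Republic − 11h = 12:45 UTC.
At the standard offset (UTC+01:30), 12:45 UTC + 1h30m = 14:15 Othoth Zone standard time.
Daylight saving runs 12 March – 26 September; the standard-time date in Othoth Zone, March 10, 2021, is outside that window, so Othoth Zone is on standard time at UTC+01:30.
12:45 UTC + 1h30m = 14:15 Othoth Zone.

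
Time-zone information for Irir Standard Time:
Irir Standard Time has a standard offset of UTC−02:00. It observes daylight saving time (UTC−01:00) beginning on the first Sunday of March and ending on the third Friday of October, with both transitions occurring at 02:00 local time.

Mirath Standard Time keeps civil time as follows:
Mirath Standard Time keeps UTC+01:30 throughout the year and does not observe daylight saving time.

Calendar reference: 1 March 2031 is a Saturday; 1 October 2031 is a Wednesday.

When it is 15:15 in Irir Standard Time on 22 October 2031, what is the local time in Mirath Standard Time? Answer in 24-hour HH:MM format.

1 March 2031 is a Saturday, so the first Sunday is March 2.
1 October 2031 is a Wednesday, so the first Friday is October 3 and the third is October 17.
Daylight saving runs 2 March – 17 October; 22 October 2031 is outside that window, so Irir Standard Time is on standard time at UTC−02:00.
15:15 Irir Standard Time + 2h = 17:15 UTC.
Mirath Standard Time stays on UTC+01:30 all year.
17:15 UTC + 1h30m = 18:45 Mirath Standard Time.

18:45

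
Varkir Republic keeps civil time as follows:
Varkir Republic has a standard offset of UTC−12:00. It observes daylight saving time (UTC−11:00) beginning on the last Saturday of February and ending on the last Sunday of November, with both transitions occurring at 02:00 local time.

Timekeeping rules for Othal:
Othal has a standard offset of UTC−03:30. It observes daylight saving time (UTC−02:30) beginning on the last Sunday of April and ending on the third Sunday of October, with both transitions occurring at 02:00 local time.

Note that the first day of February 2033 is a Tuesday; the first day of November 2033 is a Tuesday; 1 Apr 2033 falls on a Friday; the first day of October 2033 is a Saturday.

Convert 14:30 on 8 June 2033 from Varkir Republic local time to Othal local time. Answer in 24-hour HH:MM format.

23:00

1 February 2033 is a Tuesday, so Saturdays fall on 5, 12, 19, 26; the last is February 26.
1 November 2033 is a Tuesday, so Sundays fall on 6, 13, 20, 27; the last is November 27.
Daylight saving runs 26 February – 27 November; 8 June 2033 is inside that window, so Varkir Republic is at UTC−11:00.
14:30 Varkir Republic + 11h = 01:30 UTC (rolling into the next day, 9 June 2033).
1 April 2033 is a Friday, so Sundays fall on 3, 10, 17, 24; the last is April 24.
1 October 2033 is a Saturday, so the first Sunday is October 2 and the third is October 16.
At the standard offset (UTC−03:30), 01:30 UTC − 3h30m = 22:00 Othal standard time (rolling into the previous day, 8 June 2033).
The standard-time date in Othal, 8 June 2033, falls between 24 April and 16 October, so daylight saving is in effect and Othal is at UTC−02:30.
01:30 UTC − 2h30m = 23:00 Othal (rolling into the previous day, 8 June 2033).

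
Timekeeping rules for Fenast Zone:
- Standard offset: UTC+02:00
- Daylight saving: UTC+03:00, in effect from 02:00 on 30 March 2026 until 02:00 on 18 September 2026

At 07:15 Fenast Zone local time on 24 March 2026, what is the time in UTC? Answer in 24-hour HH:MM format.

Daylight saving runs 30 March – 18 September; 24 March 2026 is outside that window, so Fenast Zone is on standard time at UTC+02:00.
07:15 local − 2h = 05:15 UTC.

05:15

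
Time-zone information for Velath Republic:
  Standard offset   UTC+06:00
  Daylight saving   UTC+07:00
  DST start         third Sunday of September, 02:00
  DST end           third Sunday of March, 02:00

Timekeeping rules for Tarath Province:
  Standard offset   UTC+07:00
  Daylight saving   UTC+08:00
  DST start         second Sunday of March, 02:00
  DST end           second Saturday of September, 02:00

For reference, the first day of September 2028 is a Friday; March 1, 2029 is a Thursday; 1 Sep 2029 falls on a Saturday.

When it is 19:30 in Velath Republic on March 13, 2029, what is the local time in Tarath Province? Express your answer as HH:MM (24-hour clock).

1 September 2028 is a Friday, so the first Sunday is September 3 and the third is September 17.
1 March 2029 is a Thursday, so the first Sunday is March 4 and the third is March 18.
March 13, 2029 falls between 17 September 2028 and 18 March 2029, so daylight saving is in effect and Velath Republic is at UTC+07:00.
19:30 Velath Republic − 7h = 12:30 UTC.
1 March 2029 is a Thursday, so the first Sunday is March 4 and the second is March 11.
1 September 2029 is a Saturday, so the first Saturday is September 1 and the second is September 8.
At the standard offset (UTC+07:00), 12:30 UTC + 7h = 19:30 Tarath Province standard time.
The standard-time date in Tarath Province, March 13, 2029, lies within the daylight-saving period (11 March – 8 September), so Tarath Province is on daylight time, UTC+08:00.
12:30 UTC + 8h = 20:30 Tarath Province.

20:30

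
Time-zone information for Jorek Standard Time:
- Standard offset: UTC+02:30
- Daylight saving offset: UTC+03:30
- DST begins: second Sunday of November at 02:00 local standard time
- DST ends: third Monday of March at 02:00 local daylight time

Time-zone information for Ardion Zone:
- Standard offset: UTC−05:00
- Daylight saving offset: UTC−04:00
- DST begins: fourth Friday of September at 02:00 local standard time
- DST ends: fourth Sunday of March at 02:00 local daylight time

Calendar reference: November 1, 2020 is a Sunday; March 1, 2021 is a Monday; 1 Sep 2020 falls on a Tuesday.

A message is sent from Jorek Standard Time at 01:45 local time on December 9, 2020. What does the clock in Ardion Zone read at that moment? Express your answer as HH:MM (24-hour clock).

18:15

1 November 2020 is a Sunday, so the first Sunday is November 1 and the second is November 8.
1 March 2021 is a Monday, so the first Monday is March 1 and the third is March 15.
December 9, 2020 falls between 8 November 2020 and 15 March 2021, so daylight saving is in effect and Jorek Standard Time is at UTC+03:30.
01:45 Jorek Standard Time − 3h30m = 22:15 UTC (rolling into the previous day, 8 December 2020).
1 September 2020 is a Tuesday, so the first Friday is September 4 and the fourth is September 25.
1 March 2021 is a Monday, so the first Sunday is March 7 and the fourth is March 28.
At the standard offset (UTC−05:00), 22:15 UTC − 5h = 17:15 Ardion Zone standard time.
Daylight saving runs 25 September 2020 – 28 March 2021; the standard-time date in Ardion Zone, December 8, 2020, is inside that window, so Ardion Zone is at UTC−04:00.
22:15 UTC − 4h = 18:15 Ardion Zone.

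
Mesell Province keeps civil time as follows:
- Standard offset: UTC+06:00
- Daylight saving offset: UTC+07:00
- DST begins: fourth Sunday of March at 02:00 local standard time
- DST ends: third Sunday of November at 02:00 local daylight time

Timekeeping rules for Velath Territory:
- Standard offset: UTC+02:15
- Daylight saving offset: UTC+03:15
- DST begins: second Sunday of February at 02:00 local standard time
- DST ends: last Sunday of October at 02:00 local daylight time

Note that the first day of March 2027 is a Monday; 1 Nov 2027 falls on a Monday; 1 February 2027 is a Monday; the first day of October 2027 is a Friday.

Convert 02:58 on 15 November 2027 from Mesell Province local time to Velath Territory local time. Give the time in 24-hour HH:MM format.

22:13

1 March 2027 is a Monday, so the first Sunday is March 7 and the fourth is March 28.
1 November 2027 is a Monday, so the first Sunday is November 7 and the third is November 21.
15 November 2027 falls between 28 March and 21 November, so daylight saving is in effect and Mesell Province is at UTC+07:00.
02:58 Mesell Province − 7h = 19:58 UTC (rolling into the previous day, 14 November 2027).
1 February 2027 is a Monday, so the first Sunday is February 7 and the second is February 14.
1 October 2027 is a Friday, so Sundays fall on 3, 10, 17, 24, 31; the last is October 31.
At the standard offset (UTC+02:15), 19:58 UTC + 2h15m = 22:13 Velath Territory standard time.
The standard-time date in Velath Territory, 14 November 2027, does not fall between 14 February and 31 October, so daylight saving is not in effect and Velath Territory is at UTC+02:15.
19:58 UTC + 2h15m = 22:13 Velath Territory.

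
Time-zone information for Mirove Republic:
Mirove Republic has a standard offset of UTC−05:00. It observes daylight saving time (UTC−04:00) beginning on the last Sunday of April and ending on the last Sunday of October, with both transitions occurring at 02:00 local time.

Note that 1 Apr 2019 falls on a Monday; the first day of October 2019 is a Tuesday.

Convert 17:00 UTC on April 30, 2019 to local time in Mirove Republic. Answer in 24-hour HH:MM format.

1 April 2019 is a Monday, so Sundays fall on 7, 14, 21, 28; the last is April 28.
1 October 2019 is a Tuesday, so Sundays fall on 6, 13, 20, 27; the last is October 27.
At the standard offset (UTC−05:00), 17:00 UTC − 5h = 12:00 Mirove Republic standard time.
The standard-time date in Mirove Republic, April 30, 2019, falls between 28 April and 27 October, so daylight saving is in effect and Mirove Republic is at UTC−04:00.
17:00 UTC − 4h = 13:00 local.

13:00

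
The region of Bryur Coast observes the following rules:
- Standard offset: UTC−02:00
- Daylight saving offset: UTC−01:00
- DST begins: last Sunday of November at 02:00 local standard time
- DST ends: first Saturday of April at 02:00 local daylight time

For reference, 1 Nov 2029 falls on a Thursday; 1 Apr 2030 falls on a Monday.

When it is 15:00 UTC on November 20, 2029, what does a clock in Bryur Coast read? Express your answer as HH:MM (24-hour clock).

13:00

1 November 2029 is a Thursday, so Sundays fall on 4, 11, 18, 25; the last is November 25.
1 April 2030 is a Monday, so the first Saturday is April 6.
At the standard offset (UTC−02:00), 15:00 UTC − 2h = 13:00 Bryur Coast standard time.
Daylight saving runs 25 November 2029 – 6 April 2030; the standard-time date in Bryur Coast, November 20, 2029, is outside that window, so Bryur Coast is on standard time at UTC−02:00.
15:00 UTC − 2h = 13:00 local.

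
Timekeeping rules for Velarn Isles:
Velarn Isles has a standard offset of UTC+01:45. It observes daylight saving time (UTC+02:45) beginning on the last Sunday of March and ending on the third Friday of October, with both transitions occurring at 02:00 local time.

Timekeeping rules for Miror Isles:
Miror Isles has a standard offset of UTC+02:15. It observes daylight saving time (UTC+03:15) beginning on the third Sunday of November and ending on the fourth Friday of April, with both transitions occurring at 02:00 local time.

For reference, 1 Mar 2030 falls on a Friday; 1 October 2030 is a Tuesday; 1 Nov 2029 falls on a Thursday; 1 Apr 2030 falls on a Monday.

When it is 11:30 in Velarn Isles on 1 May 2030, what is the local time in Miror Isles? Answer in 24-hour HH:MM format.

11:00

1 March 2030 is a Friday, so Sundays fall on 3, 10, 17, 24, 31; the last is March 31.
1 October 2030 is a Tuesday, so the first Friday is October 4 and the third is October 18.
Daylight saving runs 31 March – 18 October; 1 May 2030 is inside that window, so Velarn Isles is at UTC+02:45.
11:30 Velarn Isles − 2h45m = 08:45 UTC.
1 November 2029 is a Thursday, so the first Sunday is November 4 and the third is November 18.
1 April 2030 is a Monday, so the first Friday is April 5 and the fourth is April 26.
At the standard offset (UTC+02:15), 08:45 UTC + 2h15m = 11:00 Miror Isles standard time.
Daylight saving runs 18 November 2029 – 26 April 2030; the standard-time date in Miror Isles, 1 May 2030, is outside that window, so Miror Isles is on standard time at UTC+02:15.
08:45 UTC + 2h15m = 11:00 Miror Isles.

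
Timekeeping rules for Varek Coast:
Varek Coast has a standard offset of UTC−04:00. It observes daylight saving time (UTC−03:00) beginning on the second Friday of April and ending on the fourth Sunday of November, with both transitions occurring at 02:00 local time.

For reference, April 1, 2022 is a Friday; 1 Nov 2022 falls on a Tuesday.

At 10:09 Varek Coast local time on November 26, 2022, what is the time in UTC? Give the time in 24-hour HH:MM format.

13:09

1 April 2022 is a Friday, so the first Friday is April 1 and the second is April 8.
1 November 2022 is a Tuesday, so the first Sunday is November 6 and the fourth is November 27.
Daylight saving runs 8 April – 27 November; November 26, 2022 is inside that window, so Varek Coast is at UTC−03:00.
10:09 local + 3h = 13:09 UTC.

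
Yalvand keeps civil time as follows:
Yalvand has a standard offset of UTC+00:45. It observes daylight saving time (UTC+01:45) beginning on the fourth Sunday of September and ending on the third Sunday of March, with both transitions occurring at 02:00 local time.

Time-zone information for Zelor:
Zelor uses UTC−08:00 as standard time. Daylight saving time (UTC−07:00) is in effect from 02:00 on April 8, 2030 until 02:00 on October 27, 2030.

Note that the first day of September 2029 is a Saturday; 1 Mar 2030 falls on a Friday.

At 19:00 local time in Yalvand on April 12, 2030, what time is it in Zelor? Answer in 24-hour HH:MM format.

1 September 2029 is a Saturday, so the first Sunday is September 2 and the fourth is September 23.
1 March 2030 is a Friday, so the first Sunday is March 3 and the third is March 17.
April 12, 2030 does not fall between 23 September 2029 and 17 March 2030, so daylight saving is not in effect and Yalvand is at UTC+00:45.
19:00 Yalvand − 0h45m = 18:15 UTC.
At the standard offset (UTC−08:00), 18:15 UTC − 8h = 10:15 Zelor standard time.
The standard-time date in Zelor, April 12, 2030, lies within the daylight-saving period (8 April – 27 October), so Zelor is on daylight time, UTC−07:00.
18:15 UTC − 7h = 11:15 Zelor.

11:15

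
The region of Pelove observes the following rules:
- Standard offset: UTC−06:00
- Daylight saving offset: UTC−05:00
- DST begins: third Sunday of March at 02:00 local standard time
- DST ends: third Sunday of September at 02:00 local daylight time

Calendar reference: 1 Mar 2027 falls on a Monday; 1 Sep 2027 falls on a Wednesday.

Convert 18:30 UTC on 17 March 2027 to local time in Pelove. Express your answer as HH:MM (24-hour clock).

12:30

1 March 2027 is a Monday, so the first Sunday is March 7 and the third is March 21.
1 September 2027 is a Wednesday, so the first Sunday is September 5 and the third is September 19.
At the standard offset (UTC−06:00), 18:30 UTC − 6h = 12:30 Pelove standard time.
Daylight saving runs 21 March – 19 September; the standard-time date in Pelove, 17 March 2027, is outside that window, so Pelove is on standard time at UTC−06:00.
18:30 UTC − 6h = 12:30 local.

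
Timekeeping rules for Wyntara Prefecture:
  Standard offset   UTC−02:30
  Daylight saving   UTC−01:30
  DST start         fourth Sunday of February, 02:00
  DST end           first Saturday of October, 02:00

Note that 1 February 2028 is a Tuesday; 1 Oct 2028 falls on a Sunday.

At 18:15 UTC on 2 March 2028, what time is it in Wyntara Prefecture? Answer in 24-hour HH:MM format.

1 February 2028 is a Tuesday, so the first Sunday is February 6 and the fourth is February 27.
1 October 2028 is a Sunday, so the first Saturday is October 7.
At the standard offset (UTC−02:30), 18:15 UTC − 2h30m = 15:45 Wyntara Prefecture standard time.
Daylight saving runs 27 February – 7 October; the standard-time date in Wyntara Prefecture, 2 March 2028, is inside that window, so Wyntara Prefecture is at UTC−01:30.
18:15 UTC − 1h30m = 16:45 local.

16:45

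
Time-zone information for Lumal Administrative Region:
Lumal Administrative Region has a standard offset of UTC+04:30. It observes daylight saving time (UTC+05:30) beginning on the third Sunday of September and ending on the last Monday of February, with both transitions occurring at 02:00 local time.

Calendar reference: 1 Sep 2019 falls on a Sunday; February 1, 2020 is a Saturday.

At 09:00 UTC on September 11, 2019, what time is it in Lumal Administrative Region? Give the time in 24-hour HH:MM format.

1 September 2019 is a Sunday, so the first Sunday is September 1 and the third is September 15.
1 February 2020 is a Saturday, so Mondays fall on 3, 10, 17, 24; the last is February 24.
At the standard offset (UTC+04:30), 09:00 UTC + 4h30m = 13:30 Lumal Administrative Region standard time.
Daylight saving runs 15 September 2019 – 24 February 2020; the standard-time date in Lumal Administrative Region, September 11, 2019, is outside that window, so Lumal Administrative Region is on standard time at UTC+04:30.
09:00 UTC + 4h30m = 13:30 local.

13:30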